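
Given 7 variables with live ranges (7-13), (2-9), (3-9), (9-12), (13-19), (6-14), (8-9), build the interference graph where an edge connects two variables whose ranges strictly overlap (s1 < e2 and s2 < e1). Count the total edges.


Check all pairs for overlapping intervals.
Two intervals (s1,e1) and (s2,e2) overlap if s1 < e2 and s2 < e1.
v0 (7-13) vs v1..v6: overlaps v1, v2, v3, v5, v6 -> 5
v1 (2-9) vs v2..v6: overlaps v2, v5, v6 -> 3
v2 (3-9) vs v3..v6: overlaps v5, v6 -> 2
v3 (9-12) vs v4..v6: overlaps v5 -> 1
v4 (13-19) vs v5..v6: overlaps v5 -> 1
v5 (6-14) vs v6: overlaps v6 -> 1
Total overlapping pairs = 5 + 3 + 2 + 1 + 1 + 1 = 13

13


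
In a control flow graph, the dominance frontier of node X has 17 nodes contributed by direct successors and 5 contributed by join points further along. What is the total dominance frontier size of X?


DF(X) = direct successor contributions + join point contributions
= 17 + 5 = 22

22


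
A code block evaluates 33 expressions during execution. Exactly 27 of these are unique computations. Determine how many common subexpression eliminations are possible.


CSE count = total expressions - unique expressions
= 33 - 27 = 6

6


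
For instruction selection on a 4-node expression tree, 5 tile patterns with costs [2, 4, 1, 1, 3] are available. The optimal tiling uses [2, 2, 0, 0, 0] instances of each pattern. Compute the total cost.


Total cost = sum(count_i * cost_i)
= 2*2 + 2*4 + 0*1 + 0*1 + 0*3
= 12

12


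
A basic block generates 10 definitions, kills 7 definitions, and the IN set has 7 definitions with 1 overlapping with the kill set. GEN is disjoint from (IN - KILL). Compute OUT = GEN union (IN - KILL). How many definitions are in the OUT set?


IN - KILL: 7 - 1 = 6 surviving definitions
OUT = GEN + surviving = 10 + 6 = 16

16


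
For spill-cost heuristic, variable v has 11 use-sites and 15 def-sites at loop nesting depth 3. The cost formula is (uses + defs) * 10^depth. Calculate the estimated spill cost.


uses + defs = 11 + 15 = 26
10^3 = 1000
Spill cost = 26 * 1000 = 26000

26000


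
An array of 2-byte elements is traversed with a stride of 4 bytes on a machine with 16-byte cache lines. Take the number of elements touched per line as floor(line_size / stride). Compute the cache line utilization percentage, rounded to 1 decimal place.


Elements per cache line = floor(16 / 4) = 4
Bytes used = 4 * 2 = 8
Utilization = 8 / 16 * 100 = 50.0%

50.0


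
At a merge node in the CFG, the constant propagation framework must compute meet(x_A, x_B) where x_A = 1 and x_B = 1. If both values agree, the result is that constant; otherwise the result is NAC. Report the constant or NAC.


Meet operation: if both paths give the same constant, result is that constant; if they differ, result is NAC (not-a-constant).
Path A: 1, Path B: 1 -> equal
Result: constant -> 1

1


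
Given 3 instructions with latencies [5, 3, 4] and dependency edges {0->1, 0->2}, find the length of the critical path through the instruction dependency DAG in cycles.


Compute longest path through dependency graph: dist(Ik) = max over predecessors of dist + latency(Ik).
dist(I0) = latency 5 = 5
dist(I1) = dist(I0) + 3 = 5 + 3 = 8
dist(I2) = dist(I0) + 4 = 5 + 4 = 9
Critical path = max dist = 9

9


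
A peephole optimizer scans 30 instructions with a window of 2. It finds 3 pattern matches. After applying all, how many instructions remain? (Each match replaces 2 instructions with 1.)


Each match removes 1 instructions.
Total removed = 3 * 1 = 3
Remaining = 30 - 3 = 27

27


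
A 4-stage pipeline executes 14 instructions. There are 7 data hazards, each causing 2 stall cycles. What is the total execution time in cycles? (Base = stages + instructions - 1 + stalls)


Base cycles = 4 + 14 - 1 = 17
Total stalls = 7 * 2 = 14
Total = 17 + 14 = 31

31


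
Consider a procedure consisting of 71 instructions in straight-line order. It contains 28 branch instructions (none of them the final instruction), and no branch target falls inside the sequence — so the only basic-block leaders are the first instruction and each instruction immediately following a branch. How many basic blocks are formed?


With no in-sequence branch targets, the leaders are the first instruction plus the instruction after each branch.
Number of basic blocks = branches + 1
= 28 + 1 = 29

29


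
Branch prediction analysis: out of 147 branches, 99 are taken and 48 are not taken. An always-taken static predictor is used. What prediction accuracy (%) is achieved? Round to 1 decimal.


Predictor: always-taken
Correct predictions = 99
Accuracy = 99 / 147 * 100 = 67.3%

67.3


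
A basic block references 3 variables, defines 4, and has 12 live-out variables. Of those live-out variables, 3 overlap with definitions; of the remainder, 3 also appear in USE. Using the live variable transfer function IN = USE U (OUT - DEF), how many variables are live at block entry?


OUT - DEF: 12 - 3 = 9
|IN| = |USE| + |OUT - DEF| - |USE ∩ (OUT - DEF)| = 3 + 9 - 3 = 9

9


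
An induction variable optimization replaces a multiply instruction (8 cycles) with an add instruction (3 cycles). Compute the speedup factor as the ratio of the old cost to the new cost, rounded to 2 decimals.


Ratio = mult_cost / add_cost = 8 / 3 = 2.67

2.67


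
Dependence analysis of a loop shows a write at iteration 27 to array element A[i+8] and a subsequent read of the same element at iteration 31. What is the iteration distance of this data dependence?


Distance = read iteration - write iteration
= 31 - 27 = 4

4


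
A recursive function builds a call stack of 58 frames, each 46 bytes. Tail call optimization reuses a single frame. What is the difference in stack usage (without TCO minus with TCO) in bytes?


Without TCO: 58 * 46 = 2668 bytes
With TCO: reuse 1 frame = 46 bytes
Savings = 2668 - 46 = 2622

2622


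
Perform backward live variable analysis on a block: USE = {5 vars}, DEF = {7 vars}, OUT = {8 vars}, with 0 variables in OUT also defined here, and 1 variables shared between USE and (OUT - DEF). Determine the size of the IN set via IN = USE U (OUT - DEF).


OUT - DEF: 8 - 0 = 8
|IN| = |USE| + |OUT - DEF| - |USE ∩ (OUT - DEF)| = 5 + 8 - 1 = 12

12


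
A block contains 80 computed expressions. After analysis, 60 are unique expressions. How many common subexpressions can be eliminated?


CSE count = total expressions - unique expressions
= 80 - 60 = 20

20


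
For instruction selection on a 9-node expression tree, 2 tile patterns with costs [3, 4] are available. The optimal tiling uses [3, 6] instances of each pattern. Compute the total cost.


Total cost = sum(count_i * cost_i)
= 3*3 + 6*4
= 33

33


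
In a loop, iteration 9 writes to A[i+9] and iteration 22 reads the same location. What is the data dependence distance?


Distance = read iteration - write iteration
= 22 - 9 = 13

13


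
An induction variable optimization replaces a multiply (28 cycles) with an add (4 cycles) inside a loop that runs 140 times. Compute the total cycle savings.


Per-iteration saving = 28 - 4 = 24
Total saved = 140 * 24 = 3360

3360


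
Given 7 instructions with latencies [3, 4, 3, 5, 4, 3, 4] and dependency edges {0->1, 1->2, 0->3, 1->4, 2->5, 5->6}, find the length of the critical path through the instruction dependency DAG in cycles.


Compute longest path through dependency graph: dist(Ik) = max over predecessors of dist + latency(Ik).
dist(I0) = latency 3 = 3
dist(I1) = dist(I0) + 4 = 3 + 4 = 7
dist(I2) = dist(I1) + 3 = 7 + 3 = 10
dist(I3) = dist(I0) + 5 = 3 + 5 = 8
dist(I4) = dist(I1) + 4 = 7 + 4 = 11
dist(I5) = dist(I2) + 3 = 10 + 3 = 13
dist(I6) = dist(I5) + 4 = 13 + 4 = 17
Critical path = max dist = 17

17


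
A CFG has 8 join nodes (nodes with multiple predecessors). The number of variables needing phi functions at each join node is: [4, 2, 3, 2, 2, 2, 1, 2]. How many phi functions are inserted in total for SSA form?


Total phi functions = sum of phi functions at each join node
= 4 + 2 + 3 + 2 + 2 + 2 + 1 + 2 = 18

18


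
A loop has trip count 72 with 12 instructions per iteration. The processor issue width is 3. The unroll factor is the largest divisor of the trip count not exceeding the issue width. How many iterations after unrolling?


Largest divisor of 72 <= 3 is 3
New iterations = 72 / 3 = 24

24


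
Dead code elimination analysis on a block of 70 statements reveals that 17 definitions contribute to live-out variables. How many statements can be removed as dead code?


Dead code = total statements - live definitions
= 70 - 17 = 53

53


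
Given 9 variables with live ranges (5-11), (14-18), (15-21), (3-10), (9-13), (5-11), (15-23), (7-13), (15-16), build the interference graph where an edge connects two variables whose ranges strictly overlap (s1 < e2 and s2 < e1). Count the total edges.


Check all pairs for overlapping intervals.
Two intervals (s1,e1) and (s2,e2) overlap if s1 < e2 and s2 < e1.
v0 (5-11) vs v1..v8: overlaps v3, v4, v5, v7 -> 4
v1 (14-18) vs v2..v8: overlaps v2, v6, v8 -> 3
v2 (15-21) vs v3..v8: overlaps v6, v8 -> 2
v3 (3-10) vs v4..v8: overlaps v4, v5, v7 -> 3
v4 (9-13) vs v5..v8: overlaps v5, v7 -> 2
v5 (5-11) vs v6..v8: overlaps v7 -> 1
v6 (15-23) vs v7..v8: overlaps v8 -> 1
v7 (7-13) vs v8: overlaps none -> 0
Total overlapping pairs = 4 + 3 + 2 + 3 + 2 + 1 + 1 + 0 = 16

16


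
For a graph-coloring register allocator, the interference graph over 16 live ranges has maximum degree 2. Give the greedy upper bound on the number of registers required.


Greedy coloring never needs more than (max_degree + 1) colors: when coloring a vertex, at most max_degree neighbors are already colored.
Upper bound = 2 + 1 = 3

3


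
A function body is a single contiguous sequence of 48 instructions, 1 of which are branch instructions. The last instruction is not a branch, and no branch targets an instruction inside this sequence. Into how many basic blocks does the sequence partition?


With no in-sequence branch targets, the leaders are the first instruction plus the instruction after each branch.
Number of basic blocks = branches + 1
= 1 + 1 = 2

2


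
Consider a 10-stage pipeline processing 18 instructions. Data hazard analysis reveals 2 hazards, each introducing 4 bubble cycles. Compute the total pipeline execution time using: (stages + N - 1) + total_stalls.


Base cycles = 10 + 18 - 1 = 27
Total stalls = 2 * 4 = 8
Total = 27 + 8 = 35

35


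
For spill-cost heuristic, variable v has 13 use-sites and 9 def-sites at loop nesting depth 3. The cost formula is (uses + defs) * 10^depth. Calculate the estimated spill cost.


uses + defs = 13 + 9 = 22
10^3 = 1000
Spill cost = 22 * 1000 = 22000

22000


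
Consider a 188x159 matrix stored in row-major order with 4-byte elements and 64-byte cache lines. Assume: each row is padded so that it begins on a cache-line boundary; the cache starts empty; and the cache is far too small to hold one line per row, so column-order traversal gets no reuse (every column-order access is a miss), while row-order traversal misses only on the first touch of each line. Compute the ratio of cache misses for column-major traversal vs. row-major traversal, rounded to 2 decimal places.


Each row occupies 159 * 4 = 636 bytes and starts on a line boundary, so it spans ceil(636 / 64) = 10 cache lines.
Row-major traversal misses (one per line touched): 188 * ceil(159 * 4 / 64) = 1880
Column-major traversal misses (no reuse, every access misses): 188 * 159 = 29892
Ratio = 29892 / 1880 = 15.9

15.9


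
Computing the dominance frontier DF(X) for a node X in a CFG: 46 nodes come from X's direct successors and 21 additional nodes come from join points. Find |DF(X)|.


DF(X) = direct successor contributions + join point contributions
= 46 + 21 = 67

67


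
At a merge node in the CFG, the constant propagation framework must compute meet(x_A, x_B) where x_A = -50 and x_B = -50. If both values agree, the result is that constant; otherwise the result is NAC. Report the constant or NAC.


Meet operation: if both paths give the same constant, result is that constant; if they differ, result is NAC (not-a-constant).
Path A: -50, Path B: -50 -> equal
Result: constant -> -50

-50


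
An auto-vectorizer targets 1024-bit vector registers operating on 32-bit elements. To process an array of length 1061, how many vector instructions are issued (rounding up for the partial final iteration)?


Width = 1024 / 32 = 32 elements per vector op
Iterations = ceil(1061 / 32) = 34

34


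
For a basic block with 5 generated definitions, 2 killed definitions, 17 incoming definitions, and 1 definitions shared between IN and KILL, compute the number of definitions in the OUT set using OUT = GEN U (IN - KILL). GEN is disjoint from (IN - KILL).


IN - KILL: 17 - 1 = 16 surviving definitions
OUT = GEN + surviving = 5 + 16 = 21

21


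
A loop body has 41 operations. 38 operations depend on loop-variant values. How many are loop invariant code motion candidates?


Invariant candidates = total - loop-dependent
= 41 - 38 = 3

3


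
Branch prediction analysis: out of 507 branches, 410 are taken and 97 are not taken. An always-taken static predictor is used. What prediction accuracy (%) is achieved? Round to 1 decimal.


Predictor: always-taken
Correct predictions = 410
Accuracy = 410 / 507 * 100 = 80.9%

80.9


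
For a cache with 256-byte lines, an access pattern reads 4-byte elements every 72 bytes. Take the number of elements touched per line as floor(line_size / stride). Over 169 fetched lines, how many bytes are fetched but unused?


Elements per line = floor(256 / 72) = 3
Bytes used per line = 3 * 4 = 12
Wasted per line = 256 - 12 = 244
Total wasted = 244 * 169 = 41236

41236


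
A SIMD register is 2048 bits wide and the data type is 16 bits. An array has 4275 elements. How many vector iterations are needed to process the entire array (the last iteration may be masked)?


Width = 2048 / 16 = 128 elements per vector op
Iterations = ceil(4275 / 128) = 34

34


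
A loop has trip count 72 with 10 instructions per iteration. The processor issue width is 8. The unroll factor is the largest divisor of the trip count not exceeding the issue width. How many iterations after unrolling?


Largest divisor of 72 <= 8 is 8
New iterations = 72 / 8 = 9

9


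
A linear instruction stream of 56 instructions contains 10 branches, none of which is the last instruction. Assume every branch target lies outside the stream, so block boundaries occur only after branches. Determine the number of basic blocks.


With no in-sequence branch targets, the leaders are the first instruction plus the instruction after each branch.
Number of basic blocks = branches + 1
= 10 + 1 = 11

11


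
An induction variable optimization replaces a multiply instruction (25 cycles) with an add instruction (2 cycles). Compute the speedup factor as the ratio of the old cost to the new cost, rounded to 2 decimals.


Ratio = mult_cost / add_cost = 25 / 2 = 12.5

12.5


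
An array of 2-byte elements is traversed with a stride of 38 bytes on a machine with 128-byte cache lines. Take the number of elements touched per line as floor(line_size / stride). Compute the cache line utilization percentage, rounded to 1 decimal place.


Elements per cache line = floor(128 / 38) = 3
Bytes used = 3 * 2 = 6
Utilization = 6 / 128 * 100 = 4.7%

4.7


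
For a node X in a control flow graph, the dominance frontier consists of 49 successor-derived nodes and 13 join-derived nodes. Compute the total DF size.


DF(X) = direct successor contributions + join point contributions
= 49 + 13 = 62

62


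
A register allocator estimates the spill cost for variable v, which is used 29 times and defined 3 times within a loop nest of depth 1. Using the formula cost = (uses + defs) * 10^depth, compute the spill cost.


uses + defs = 29 + 3 = 32
10^1 = 10
Spill cost = 32 * 10 = 320

320


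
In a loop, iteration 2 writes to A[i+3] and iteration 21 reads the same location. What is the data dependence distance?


Distance = read iteration - write iteration
= 21 - 2 = 19

19


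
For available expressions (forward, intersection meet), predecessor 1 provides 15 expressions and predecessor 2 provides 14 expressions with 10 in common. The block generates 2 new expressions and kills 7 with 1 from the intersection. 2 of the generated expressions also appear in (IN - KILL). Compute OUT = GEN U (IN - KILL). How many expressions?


IN = intersection of predecessors = 10
IN - KILL = 10 - 1 = 9
|OUT| = |GEN| + |IN - KILL| - |GEN ∩ (IN - KILL)| = 2 + 9 - 2 = 9

9


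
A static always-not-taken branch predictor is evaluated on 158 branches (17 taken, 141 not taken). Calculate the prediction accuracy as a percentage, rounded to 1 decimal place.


Predictor: always-not-taken
Correct predictions = 141
Accuracy = 141 / 158 * 100 = 89.2%

89.2


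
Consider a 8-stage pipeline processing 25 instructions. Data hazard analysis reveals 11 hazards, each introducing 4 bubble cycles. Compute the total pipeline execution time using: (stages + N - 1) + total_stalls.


Base cycles = 8 + 25 - 1 = 32
Total stalls = 11 * 4 = 44
Total = 32 + 44 = 76

76


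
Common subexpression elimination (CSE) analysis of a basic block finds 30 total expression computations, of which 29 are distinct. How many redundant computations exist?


CSE count = total expressions - unique expressions
= 30 - 29 = 1

1


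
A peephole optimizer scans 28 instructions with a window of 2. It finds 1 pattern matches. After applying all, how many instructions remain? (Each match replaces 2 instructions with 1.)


Each match removes 1 instructions.
Total removed = 1 * 1 = 1
Remaining = 28 - 1 = 27

27


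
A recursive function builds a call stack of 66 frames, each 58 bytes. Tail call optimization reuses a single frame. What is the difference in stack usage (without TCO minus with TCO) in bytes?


Without TCO: 66 * 58 = 3828 bytes
With TCO: reuse 1 frame = 58 bytes
Savings = 3828 - 58 = 3770

3770


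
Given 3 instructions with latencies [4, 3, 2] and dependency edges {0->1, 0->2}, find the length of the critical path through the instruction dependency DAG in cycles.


Compute longest path through dependency graph: dist(Ik) = max over predecessors of dist + latency(Ik).
dist(I0) = latency 4 = 4
dist(I1) = dist(I0) + 3 = 4 + 3 = 7
dist(I2) = dist(I0) + 2 = 4 + 2 = 6
Critical path = max dist = 7

7


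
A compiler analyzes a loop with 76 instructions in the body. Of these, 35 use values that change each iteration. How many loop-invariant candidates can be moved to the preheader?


Invariant candidates = total - loop-dependent
= 76 - 35 = 41

41


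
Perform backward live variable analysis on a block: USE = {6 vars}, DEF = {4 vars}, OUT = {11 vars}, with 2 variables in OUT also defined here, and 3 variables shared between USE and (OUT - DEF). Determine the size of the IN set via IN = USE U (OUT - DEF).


OUT - DEF: 11 - 2 = 9
|IN| = |USE| + |OUT - DEF| - |USE ∩ (OUT - DEF)| = 6 + 9 - 3 = 12

12


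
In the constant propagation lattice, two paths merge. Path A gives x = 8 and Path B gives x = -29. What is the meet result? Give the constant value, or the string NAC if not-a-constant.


Meet operation: if both paths give the same constant, result is that constant; if they differ, result is NAC (not-a-constant).
Path A: 8, Path B: -29 -> differ
Result: not-a-constant -> NAC

NAC


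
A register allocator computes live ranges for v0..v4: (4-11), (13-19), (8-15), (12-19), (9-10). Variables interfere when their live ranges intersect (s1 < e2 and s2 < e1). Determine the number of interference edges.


Check all pairs for overlapping intervals.
Two intervals (s1,e1) and (s2,e2) overlap if s1 < e2 and s2 < e1.
v0 (4-11) vs v1..v4: overlaps v2, v4 -> 2
v1 (13-19) vs v2..v4: overlaps v2, v3 -> 2
v2 (8-15) vs v3..v4: overlaps v3, v4 -> 2
v3 (12-19) vs v4: overlaps none -> 0
Total overlapping pairs = 2 + 2 + 2 + 0 = 6

6


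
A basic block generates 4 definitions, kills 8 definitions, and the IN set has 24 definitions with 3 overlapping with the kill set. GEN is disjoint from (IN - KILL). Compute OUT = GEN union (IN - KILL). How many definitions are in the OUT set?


IN - KILL: 24 - 3 = 21 surviving definitions
OUT = GEN + surviving = 4 + 21 = 25

25


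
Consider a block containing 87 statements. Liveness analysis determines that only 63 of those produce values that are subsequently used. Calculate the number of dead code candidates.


Dead code = total statements - live definitions
= 87 - 63 = 24

24


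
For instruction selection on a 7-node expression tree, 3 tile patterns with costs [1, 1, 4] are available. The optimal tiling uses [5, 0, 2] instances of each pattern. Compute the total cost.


Total cost = sum(count_i * cost_i)
= 5*1 + 0*1 + 2*4
= 13

13


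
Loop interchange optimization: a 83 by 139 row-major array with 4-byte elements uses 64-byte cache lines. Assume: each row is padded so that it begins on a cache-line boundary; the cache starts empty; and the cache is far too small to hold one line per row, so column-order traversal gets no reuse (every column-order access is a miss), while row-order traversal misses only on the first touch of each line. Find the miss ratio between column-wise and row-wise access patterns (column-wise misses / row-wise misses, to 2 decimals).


Each row occupies 139 * 4 = 556 bytes and starts on a line boundary, so it spans ceil(556 / 64) = 9 cache lines.
Row-major traversal misses (one per line touched): 83 * ceil(139 * 4 / 64) = 747
Column-major traversal misses (no reuse, every access misses): 83 * 139 = 11537
Ratio = 11537 / 747 = 15.44

15.44


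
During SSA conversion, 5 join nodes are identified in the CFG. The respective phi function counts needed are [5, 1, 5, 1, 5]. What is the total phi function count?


Total phi functions = sum of phi functions at each join node
= 5 + 1 + 5 + 1 + 5 = 17

17


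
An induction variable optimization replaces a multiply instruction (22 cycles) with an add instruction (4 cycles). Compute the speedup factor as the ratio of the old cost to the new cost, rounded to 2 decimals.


Ratio = mult_cost / add_cost = 22 / 4 = 5.5

5.5


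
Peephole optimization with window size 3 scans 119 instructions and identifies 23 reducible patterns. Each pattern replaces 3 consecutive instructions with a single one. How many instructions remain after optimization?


Each match removes 2 instructions.
Total removed = 23 * 2 = 46
Remaining = 119 - 46 = 73

73


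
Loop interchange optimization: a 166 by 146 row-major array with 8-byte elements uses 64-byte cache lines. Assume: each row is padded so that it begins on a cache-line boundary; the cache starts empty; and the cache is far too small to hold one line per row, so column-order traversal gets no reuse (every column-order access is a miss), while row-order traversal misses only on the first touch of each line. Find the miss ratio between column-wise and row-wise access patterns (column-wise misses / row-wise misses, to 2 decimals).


Each row occupies 146 * 8 = 1168 bytes and starts on a line boundary, so it spans ceil(1168 / 64) = 19 cache lines.
Row-major traversal misses (one per line touched): 166 * ceil(146 * 8 / 64) = 3154
Column-major traversal misses (no reuse, every access misses): 166 * 146 = 24236
Ratio = 24236 / 3154 = 7.68

7.68


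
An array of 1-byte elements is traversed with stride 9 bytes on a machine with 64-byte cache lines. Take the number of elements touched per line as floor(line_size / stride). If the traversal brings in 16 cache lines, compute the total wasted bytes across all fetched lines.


Elements per line = floor(64 / 9) = 7
Bytes used per line = 7 * 1 = 7
Wasted per line = 64 - 7 = 57
Total wasted = 57 * 16 = 912

912


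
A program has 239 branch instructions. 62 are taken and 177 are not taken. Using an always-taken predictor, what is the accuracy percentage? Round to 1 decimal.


Predictor: always-taken
Correct predictions = 62
Accuracy = 62 / 239 * 100 = 25.9%

25.9


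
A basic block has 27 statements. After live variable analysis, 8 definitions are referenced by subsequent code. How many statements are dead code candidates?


Dead code = total statements - live definitions
= 27 - 8 = 19

19


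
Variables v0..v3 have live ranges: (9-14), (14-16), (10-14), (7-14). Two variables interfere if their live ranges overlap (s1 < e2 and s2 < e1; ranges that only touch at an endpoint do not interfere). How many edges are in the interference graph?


Check all pairs for overlapping intervals.
Two intervals (s1,e1) and (s2,e2) overlap if s1 < e2 and s2 < e1.
v0 (9-14) vs v1..v3: overlaps v2, v3 -> 2
v1 (14-16) vs v2..v3: overlaps none -> 0
v2 (10-14) vs v3: overlaps v3 -> 1
Total overlapping pairs = 2 + 0 + 1 = 3

3


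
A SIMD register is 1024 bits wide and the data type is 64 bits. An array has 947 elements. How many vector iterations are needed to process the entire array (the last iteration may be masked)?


Width = 1024 / 64 = 16 elements per vector op
Iterations = ceil(947 / 16) = 60

60


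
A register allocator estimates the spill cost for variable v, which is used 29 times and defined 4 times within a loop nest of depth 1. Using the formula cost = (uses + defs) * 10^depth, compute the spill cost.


uses + defs = 29 + 4 = 33
10^1 = 10
Spill cost = 33 * 10 = 330

330


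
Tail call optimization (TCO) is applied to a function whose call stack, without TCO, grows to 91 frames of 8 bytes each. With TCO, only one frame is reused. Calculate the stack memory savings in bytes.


Without TCO: 91 * 8 = 728 bytes
With TCO: reuse 1 frame = 8 bytes
Savings = 728 - 8 = 720

720


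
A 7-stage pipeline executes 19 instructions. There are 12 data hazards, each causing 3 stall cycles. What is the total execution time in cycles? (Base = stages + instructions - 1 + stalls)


Base cycles = 7 + 19 - 1 = 25
Total stalls = 12 * 3 = 36
Total = 25 + 36 = 61

61


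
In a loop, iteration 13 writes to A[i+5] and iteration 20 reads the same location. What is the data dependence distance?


Distance = read iteration - write iteration
= 20 - 13 = 7

7


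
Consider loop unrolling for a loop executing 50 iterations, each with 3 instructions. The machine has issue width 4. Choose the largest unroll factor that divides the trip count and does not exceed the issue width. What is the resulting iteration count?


Largest divisor of 50 <= 4 is 2
New iterations = 50 / 2 = 25

25


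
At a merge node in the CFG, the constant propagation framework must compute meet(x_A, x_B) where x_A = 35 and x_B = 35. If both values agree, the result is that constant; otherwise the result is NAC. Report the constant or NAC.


Meet operation: if both paths give the same constant, result is that constant; if they differ, result is NAC (not-a-constant).
Path A: 35, Path B: 35 -> equal
Result: constant -> 35

35


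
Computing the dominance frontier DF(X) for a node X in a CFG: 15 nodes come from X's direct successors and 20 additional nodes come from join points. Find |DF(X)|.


DF(X) = direct successor contributions + join point contributions
= 15 + 20 = 35

35


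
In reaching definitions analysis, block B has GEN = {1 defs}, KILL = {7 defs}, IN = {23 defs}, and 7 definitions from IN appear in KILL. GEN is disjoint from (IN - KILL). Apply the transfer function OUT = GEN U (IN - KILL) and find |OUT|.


IN - KILL: 23 - 7 = 16 surviving definitions
OUT = GEN + surviving = 1 + 16 = 17

17


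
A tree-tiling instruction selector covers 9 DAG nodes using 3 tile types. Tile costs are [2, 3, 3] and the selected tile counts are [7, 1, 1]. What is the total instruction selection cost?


Total cost = sum(count_i * cost_i)
= 7*2 + 1*3 + 1*3
= 20

20


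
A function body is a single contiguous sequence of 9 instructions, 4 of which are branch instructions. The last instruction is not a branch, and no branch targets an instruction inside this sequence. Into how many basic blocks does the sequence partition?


With no in-sequence branch targets, the leaders are the first instruction plus the instruction after each branch.
Number of basic blocks = branches + 1
= 4 + 1 = 5

5


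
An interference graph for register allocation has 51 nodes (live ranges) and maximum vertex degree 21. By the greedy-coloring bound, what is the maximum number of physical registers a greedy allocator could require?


Greedy coloring never needs more than (max_degree + 1) colors: when coloring a vertex, at most max_degree neighbors are already colored.
Upper bound = 21 + 1 = 22

22


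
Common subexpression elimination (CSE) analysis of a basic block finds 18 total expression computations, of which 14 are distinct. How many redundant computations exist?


CSE count = total expressions - unique expressions
= 18 - 14 = 4

4


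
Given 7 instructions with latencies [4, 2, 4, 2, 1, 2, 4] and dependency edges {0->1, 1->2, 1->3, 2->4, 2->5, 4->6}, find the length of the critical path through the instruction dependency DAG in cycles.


Compute longest path through dependency graph: dist(Ik) = max over predecessors of dist + latency(Ik).
dist(I0) = latency 4 = 4
dist(I1) = dist(I0) + 2 = 4 + 2 = 6
dist(I2) = dist(I1) + 4 = 6 + 4 = 10
dist(I3) = dist(I1) + 2 = 6 + 2 = 8
dist(I4) = dist(I2) + 1 = 10 + 1 = 11
dist(I5) = dist(I2) + 2 = 10 + 2 = 12
dist(I6) = dist(I4) + 4 = 11 + 4 = 15
Critical path = max dist = 15

15


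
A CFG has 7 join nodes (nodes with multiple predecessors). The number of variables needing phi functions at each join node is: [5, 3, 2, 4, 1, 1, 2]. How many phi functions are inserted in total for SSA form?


Total phi functions = sum of phi functions at each join node
= 5 + 3 + 2 + 4 + 1 + 1 + 2 = 18

18


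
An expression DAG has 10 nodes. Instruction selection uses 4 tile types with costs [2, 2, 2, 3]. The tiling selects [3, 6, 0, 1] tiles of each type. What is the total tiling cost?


Total cost = sum(count_i * cost_i)
= 3*2 + 6*2 + 0*2 + 1*3
= 21

21


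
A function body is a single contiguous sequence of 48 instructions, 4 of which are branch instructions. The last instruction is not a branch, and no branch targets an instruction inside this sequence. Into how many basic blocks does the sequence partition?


With no in-sequence branch targets, the leaders are the first instruction plus the instruction after each branch.
Number of basic blocks = branches + 1
= 4 + 1 = 5

5


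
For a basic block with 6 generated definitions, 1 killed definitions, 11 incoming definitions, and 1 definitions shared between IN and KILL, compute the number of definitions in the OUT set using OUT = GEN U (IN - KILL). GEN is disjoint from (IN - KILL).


IN - KILL: 11 - 1 = 10 surviving definitions
OUT = GEN + surviving = 6 + 10 = 16

16


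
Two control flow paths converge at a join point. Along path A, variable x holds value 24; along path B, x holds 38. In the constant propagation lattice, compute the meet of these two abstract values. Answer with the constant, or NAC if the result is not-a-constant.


Meet operation: if both paths give the same constant, result is that constant; if they differ, result is NAC (not-a-constant).
Path A: 24, Path B: 38 -> differ
Result: not-a-constant -> NAC

NAC


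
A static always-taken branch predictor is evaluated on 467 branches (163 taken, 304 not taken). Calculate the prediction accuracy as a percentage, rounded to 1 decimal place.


Predictor: always-taken
Correct predictions = 163
Accuracy = 163 / 467 * 100 = 34.9%

34.9


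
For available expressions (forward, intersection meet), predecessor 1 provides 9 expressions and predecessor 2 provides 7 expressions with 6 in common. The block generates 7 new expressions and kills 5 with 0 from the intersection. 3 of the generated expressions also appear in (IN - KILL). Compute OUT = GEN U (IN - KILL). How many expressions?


IN = intersection of predecessors = 6
IN - KILL = 6 - 0 = 6
|OUT| = |GEN| + |IN - KILL| - |GEN ∩ (IN - KILL)| = 7 + 6 - 3 = 10

10


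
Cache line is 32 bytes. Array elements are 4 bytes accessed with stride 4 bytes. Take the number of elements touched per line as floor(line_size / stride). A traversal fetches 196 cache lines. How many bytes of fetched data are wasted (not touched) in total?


Elements per line = floor(32 / 4) = 8
Bytes used per line = 8 * 4 = 32
Wasted per line = 32 - 32 = 0
Total wasted = 0 * 196 = 0

0


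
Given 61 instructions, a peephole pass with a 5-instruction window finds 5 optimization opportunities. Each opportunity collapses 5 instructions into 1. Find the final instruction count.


Each match removes 4 instructions.
Total removed = 5 * 4 = 20
Remaining = 61 - 20 = 41

41


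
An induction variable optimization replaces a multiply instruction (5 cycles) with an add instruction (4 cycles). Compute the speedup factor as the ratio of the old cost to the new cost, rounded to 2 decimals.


Ratio = mult_cost / add_cost = 5 / 4 = 1.25

1.25


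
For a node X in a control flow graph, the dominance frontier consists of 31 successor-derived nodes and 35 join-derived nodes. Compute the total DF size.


DF(X) = direct successor contributions + join point contributions
= 31 + 35 = 66

66


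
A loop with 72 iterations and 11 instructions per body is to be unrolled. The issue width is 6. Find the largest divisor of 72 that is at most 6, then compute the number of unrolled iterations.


Largest divisor of 72 <= 6 is 6
New iterations = 72 / 6 = 12

12


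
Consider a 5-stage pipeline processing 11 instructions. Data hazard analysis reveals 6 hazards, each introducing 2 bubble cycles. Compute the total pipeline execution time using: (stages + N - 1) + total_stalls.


Base cycles = 5 + 11 - 1 = 15
Total stalls = 6 * 2 = 12
Total = 15 + 12 = 27

27


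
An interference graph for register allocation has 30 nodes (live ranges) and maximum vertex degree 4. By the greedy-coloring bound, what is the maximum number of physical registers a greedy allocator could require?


Greedy coloring never needs more than (max_degree + 1) colors: when coloring a vertex, at most max_degree neighbors are already colored.
Upper bound = 4 + 1 = 5

5


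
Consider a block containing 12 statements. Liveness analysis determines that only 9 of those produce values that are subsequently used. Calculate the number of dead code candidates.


Dead code = total statements - live definitions
= 12 - 9 = 3

3


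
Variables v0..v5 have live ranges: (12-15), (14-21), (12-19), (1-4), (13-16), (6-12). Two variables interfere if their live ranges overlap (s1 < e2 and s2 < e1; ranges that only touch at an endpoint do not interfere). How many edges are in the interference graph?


Check all pairs for overlapping intervals.
Two intervals (s1,e1) and (s2,e2) overlap if s1 < e2 and s2 < e1.
v0 (12-15) vs v1..v5: overlaps v1, v2, v4 -> 3
v1 (14-21) vs v2..v5: overlaps v2, v4 -> 2
v2 (12-19) vs v3..v5: overlaps v4 -> 1
v3 (1-4) vs v4..v5: overlaps none -> 0
v4 (13-16) vs v5: overlaps none -> 0
Total overlapping pairs = 3 + 2 + 1 + 0 + 0 = 6

6


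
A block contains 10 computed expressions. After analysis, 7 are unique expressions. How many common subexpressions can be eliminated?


CSE count = total expressions - unique expressions
= 10 - 7 = 3

3


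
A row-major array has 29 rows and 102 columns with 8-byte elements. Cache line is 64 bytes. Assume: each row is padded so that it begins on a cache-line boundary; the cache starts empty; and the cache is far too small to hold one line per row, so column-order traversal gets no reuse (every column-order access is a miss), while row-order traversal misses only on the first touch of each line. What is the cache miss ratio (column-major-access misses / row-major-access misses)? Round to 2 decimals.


Each row occupies 102 * 8 = 816 bytes and starts on a line boundary, so it spans ceil(816 / 64) = 13 cache lines.
Row-major traversal misses (one per line touched): 29 * ceil(102 * 8 / 64) = 377
Column-major traversal misses (no reuse, every access misses): 29 * 102 = 2958
Ratio = 2958 / 377 = 7.85

7.85


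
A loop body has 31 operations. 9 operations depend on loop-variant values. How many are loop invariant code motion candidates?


Invariant candidates = total - loop-dependent
= 31 - 9 = 22

22


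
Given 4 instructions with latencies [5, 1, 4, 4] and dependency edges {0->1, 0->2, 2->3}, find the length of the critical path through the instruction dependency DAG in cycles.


Compute longest path through dependency graph: dist(Ik) = max over predecessors of dist + latency(Ik).
dist(I0) = latency 5 = 5
dist(I1) = dist(I0) + 1 = 5 + 1 = 6
dist(I2) = dist(I0) + 4 = 5 + 4 = 9
dist(I3) = dist(I2) + 4 = 9 + 4 = 13
Critical path = max dist = 13

13


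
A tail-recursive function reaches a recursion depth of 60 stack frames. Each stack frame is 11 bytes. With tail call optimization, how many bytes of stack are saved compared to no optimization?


Without TCO: 60 * 11 = 660 bytes
With TCO: reuse 1 frame = 11 bytes
Savings = 660 - 11 = 649

649


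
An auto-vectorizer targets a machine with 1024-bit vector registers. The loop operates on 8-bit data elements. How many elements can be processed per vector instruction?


Width = SIMD bits / data type bits
= 1024 / 8 = 128

128


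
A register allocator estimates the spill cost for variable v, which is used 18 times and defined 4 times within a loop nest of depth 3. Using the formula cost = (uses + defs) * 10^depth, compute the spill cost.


uses + defs = 18 + 4 = 22
10^3 = 1000
Spill cost = 22 * 1000 = 22000

22000


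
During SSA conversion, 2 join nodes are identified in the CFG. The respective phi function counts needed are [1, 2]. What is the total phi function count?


Total phi functions = sum of phi functions at each join node
= 1 + 2 = 3

3


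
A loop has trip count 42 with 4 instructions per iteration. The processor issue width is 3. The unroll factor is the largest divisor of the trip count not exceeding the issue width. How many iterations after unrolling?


Largest divisor of 42 <= 3 is 3
New iterations = 42 / 3 = 14

14


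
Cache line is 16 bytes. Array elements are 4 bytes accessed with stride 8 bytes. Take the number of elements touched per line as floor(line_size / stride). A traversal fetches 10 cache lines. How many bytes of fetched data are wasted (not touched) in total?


Elements per line = floor(16 / 8) = 2
Bytes used per line = 2 * 4 = 8
Wasted per line = 16 - 8 = 8
Total wasted = 8 * 10 = 80

80


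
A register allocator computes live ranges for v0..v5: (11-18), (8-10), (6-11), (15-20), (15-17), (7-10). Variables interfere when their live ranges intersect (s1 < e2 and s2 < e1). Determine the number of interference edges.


Check all pairs for overlapping intervals.
Two intervals (s1,e1) and (s2,e2) overlap if s1 < e2 and s2 < e1.
v0 (11-18) vs v1..v5: overlaps v3, v4 -> 2
v1 (8-10) vs v2..v5: overlaps v2, v5 -> 2
v2 (6-11) vs v3..v5: overlaps v5 -> 1
v3 (15-20) vs v4..v5: overlaps v4 -> 1
v4 (15-17) vs v5: overlaps none -> 0
Total overlapping pairs = 2 + 2 + 1 + 1 + 0 = 6

6


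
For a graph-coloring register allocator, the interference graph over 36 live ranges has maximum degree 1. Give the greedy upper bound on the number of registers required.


Greedy coloring never needs more than (max_degree + 1) colors: when coloring a vertex, at most max_degree neighbors are already colored.
Upper bound = 1 + 1 = 2

2


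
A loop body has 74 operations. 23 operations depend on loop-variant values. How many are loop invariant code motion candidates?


Invariant candidates = total - loop-dependent
= 74 - 23 = 51

51


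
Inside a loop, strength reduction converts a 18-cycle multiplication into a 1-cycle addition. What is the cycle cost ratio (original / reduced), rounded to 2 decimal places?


Ratio = mult_cost / add_cost = 18 / 1 = 18.0

18.0
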